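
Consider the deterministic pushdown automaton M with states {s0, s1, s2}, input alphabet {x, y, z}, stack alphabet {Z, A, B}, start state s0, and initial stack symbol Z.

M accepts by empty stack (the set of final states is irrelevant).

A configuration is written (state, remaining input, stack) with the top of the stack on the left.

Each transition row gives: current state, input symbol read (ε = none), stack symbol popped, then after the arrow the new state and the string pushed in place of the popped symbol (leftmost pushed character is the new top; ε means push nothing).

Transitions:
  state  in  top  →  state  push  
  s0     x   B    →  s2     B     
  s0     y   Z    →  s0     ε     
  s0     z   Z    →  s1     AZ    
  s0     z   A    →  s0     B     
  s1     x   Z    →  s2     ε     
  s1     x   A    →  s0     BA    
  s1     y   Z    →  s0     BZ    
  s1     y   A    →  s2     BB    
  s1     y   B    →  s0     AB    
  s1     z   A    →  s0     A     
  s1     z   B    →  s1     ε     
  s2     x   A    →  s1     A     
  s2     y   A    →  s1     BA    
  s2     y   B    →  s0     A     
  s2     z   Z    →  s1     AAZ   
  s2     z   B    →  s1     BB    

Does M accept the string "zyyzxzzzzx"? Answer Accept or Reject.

Accept

(s0, zyyzxzzzzx, Z)
  read z, top Z: go to s1, push AZ → (s1, yyzxzzzzx, AZ)
  read y, top A: go to s2, push BB → (s2, yzxzzzzx, BBZ)
  read y, top B: go to s0, push A → (s0, zxzzzzx, ABZ)
  read z, top A: go to s0, push B → (s0, xzzzzx, BBZ)
  read x, top B: go to s2, push B → (s2, zzzzx, BBZ)
  read z, top B: go to s1, push BB → (s1, zzzx, BBBZ)
  read z, top B: go to s1, push ε → (s1, zzx, BBZ)
  read z, top B: go to s1, push ε → (s1, zx, BZ)
  read z, top B: go to s1, push ε → (s1, x, Z)
  read x, top Z: go to s2, push ε → (s2, ε, ε)
All input consumed and the stack is empty.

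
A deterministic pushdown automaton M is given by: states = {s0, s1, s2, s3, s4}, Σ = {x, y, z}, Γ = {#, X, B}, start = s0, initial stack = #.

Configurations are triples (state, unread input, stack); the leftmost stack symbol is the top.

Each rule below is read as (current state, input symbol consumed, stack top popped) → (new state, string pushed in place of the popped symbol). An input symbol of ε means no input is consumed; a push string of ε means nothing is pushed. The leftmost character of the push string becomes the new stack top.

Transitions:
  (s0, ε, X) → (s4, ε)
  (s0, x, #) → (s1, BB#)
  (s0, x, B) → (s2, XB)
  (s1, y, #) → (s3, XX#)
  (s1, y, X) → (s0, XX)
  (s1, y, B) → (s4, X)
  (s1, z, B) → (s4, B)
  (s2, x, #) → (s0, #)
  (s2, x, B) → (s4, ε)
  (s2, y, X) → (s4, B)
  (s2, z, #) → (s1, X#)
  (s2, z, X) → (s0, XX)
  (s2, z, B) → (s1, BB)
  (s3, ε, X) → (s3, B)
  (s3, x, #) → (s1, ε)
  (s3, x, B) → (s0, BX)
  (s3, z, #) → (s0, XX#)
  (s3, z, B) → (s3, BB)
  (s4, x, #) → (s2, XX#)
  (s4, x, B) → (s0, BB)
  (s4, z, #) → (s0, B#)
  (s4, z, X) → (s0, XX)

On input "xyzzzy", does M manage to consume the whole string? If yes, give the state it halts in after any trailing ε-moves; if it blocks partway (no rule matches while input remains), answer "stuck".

(s0, xyzzzy, #)
  read x, top #: go to s1, push BB# → (s1, yzzzy, BB#)
  read y, top B: go to s4, push X → (s4, zzzy, XB#)
  read z, top X: go to s0, push XX → (s0, zzy, XXB#)
  ε-move, top X: go to s4, push ε → (s4, zzy, XB#)
  read z, top X: go to s0, push XX → (s0, zy, XXB#)
  ε-move, top X: go to s4, push ε → (s4, zy, XB#)
  read z, top X: go to s0, push XX → (s0, y, XXB#)
  ε-move, top X: go to s4, push ε → (s4, y, XB#)
No transition for (s4, y, top X); M blocks with input y remaining.

stuck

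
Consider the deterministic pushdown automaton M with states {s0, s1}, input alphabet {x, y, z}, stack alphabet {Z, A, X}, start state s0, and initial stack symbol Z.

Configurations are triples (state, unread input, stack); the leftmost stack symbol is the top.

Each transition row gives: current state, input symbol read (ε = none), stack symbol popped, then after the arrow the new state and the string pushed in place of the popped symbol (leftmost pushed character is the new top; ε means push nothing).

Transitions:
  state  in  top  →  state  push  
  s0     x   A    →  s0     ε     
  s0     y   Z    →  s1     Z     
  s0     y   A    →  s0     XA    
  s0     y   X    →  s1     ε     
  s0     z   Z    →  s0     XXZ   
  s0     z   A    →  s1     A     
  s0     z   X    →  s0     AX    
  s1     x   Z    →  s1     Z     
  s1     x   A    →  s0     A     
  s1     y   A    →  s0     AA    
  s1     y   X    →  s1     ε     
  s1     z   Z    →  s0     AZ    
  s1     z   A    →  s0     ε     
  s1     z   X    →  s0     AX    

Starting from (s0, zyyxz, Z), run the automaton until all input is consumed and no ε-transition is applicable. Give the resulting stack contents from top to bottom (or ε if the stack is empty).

AZ

(s0, zyyxz, Z)
  read z, top Z: go to s0, push XXZ → (s0, yyxz, XXZ)
  read y, top X: go to s1, push ε → (s1, yxz, XZ)
  read y, top X: go to s1, push ε → (s1, xz, Z)
  read x, top Z: go to s1, push Z → (s1, z, Z)
  read z, top Z: go to s0, push AZ → (s0, ε, AZ)
All input consumed in state s0 with stack AZ.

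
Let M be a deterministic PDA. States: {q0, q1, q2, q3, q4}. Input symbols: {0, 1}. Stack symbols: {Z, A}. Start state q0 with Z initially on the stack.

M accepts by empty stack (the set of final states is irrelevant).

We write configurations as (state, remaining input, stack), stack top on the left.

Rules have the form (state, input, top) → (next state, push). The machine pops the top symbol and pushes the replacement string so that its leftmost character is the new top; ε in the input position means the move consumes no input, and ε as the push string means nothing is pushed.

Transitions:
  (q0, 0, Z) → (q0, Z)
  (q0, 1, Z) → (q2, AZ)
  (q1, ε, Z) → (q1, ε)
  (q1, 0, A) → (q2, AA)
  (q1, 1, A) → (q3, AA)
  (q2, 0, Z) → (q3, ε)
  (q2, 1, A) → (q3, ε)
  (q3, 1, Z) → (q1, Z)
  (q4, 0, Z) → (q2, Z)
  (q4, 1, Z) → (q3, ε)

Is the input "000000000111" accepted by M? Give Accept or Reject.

Accept

(q0, 000000000111, Z) ⊢ (q0, 00000000111, Z) ⊢ (q0, 0000000111, Z) ⊢ (q0, 000000111, Z) ⊢ (q0, 00000111, Z) ⊢ (q0, 0000111, Z) ⊢ (q0, 000111, Z) ⊢ (q0, 00111, Z) ⊢ (q0, 0111, Z) ⊢ (q0, 111, Z) ⊢ (q2, 11, AZ) ⊢ (q3, 1, Z) ⊢ (q1, ε, Z) ⊢ (q1, ε, ε)
All input consumed and the stack is empty.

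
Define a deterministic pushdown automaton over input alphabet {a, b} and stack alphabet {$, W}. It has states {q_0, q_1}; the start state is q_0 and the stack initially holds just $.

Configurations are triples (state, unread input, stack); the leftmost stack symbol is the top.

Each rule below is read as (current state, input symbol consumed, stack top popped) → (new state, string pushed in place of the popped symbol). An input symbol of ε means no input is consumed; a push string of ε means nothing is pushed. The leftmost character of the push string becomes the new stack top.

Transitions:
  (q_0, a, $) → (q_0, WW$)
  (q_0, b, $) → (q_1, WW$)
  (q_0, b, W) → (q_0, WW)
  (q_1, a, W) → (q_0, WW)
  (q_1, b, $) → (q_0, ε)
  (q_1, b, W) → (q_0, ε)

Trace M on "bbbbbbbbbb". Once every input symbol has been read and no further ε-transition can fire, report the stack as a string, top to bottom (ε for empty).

WWWWWWWWW$

(q_0, bbbbbbbbbb, $)
  read b, top $: go to q_1, push WW$ → (q_1, bbbbbbbbb, WW$)
  read b, top W: go to q_0, push ε → (q_0, bbbbbbbb, W$)
  read b, top W: go to q_0, push WW → (q_0, bbbbbbb, WW$)
  read b, top W: go to q_0, push WW → (q_0, bbbbbb, WWW$)
  read b, top W: go to q_0, push WW → (q_0, bbbbb, WWWW$)
  read b, top W: go to q_0, push WW → (q_0, bbbb, WWWWW$)
  read b, top W: go to q_0, push WW → (q_0, bbb, WWWWWW$)
  read b, top W: go to q_0, push WW → (q_0, bb, WWWWWWW$)
  read b, top W: go to q_0, push WW → (q_0, b, WWWWWWWW$)
  read b, top W: go to q_0, push WW → (q_0, ε, WWWWWWWWW$)
All input consumed in state q_0 with stack WWWWWWWWW$.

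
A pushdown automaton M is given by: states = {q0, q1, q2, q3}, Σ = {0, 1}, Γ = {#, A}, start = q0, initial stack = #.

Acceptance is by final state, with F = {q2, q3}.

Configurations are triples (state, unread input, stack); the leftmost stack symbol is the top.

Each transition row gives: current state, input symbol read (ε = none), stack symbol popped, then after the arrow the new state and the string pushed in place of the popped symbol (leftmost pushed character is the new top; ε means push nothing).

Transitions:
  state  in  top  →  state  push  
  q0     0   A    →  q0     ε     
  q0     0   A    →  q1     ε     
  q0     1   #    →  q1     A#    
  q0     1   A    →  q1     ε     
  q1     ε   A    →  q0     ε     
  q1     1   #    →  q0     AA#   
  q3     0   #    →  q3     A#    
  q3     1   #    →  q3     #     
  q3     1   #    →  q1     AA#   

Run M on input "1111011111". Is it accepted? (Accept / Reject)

No computation consumes all input and reaches a final state.

Reject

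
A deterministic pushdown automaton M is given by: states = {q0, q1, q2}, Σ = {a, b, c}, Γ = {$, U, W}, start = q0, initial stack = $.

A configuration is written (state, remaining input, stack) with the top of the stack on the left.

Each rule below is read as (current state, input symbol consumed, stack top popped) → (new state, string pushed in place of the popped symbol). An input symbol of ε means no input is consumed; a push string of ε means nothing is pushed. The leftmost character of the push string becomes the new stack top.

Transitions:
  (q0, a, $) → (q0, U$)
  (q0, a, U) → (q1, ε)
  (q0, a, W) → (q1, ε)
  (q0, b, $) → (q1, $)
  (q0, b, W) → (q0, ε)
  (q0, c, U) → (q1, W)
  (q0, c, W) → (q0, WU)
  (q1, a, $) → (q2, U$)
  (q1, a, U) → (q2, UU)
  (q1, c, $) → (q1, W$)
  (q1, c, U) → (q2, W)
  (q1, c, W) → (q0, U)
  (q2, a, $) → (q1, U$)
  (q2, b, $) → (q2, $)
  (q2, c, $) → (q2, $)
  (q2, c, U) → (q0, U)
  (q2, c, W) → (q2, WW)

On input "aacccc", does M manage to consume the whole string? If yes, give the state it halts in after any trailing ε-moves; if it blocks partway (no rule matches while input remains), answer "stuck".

q0

(q0, aacccc, $)
  read a, top $: go to q0, push U$ → (q0, acccc, U$)
  read a, top U: go to q1, push ε → (q1, cccc, $)
  read c, top $: go to q1, push W$ → (q1, ccc, W$)
  read c, top W: go to q0, push U → (q0, cc, U$)
  read c, top U: go to q1, push W → (q1, c, W$)
  read c, top W: go to q0, push U → (q0, ε, U$)
All input consumed; M is in state q0.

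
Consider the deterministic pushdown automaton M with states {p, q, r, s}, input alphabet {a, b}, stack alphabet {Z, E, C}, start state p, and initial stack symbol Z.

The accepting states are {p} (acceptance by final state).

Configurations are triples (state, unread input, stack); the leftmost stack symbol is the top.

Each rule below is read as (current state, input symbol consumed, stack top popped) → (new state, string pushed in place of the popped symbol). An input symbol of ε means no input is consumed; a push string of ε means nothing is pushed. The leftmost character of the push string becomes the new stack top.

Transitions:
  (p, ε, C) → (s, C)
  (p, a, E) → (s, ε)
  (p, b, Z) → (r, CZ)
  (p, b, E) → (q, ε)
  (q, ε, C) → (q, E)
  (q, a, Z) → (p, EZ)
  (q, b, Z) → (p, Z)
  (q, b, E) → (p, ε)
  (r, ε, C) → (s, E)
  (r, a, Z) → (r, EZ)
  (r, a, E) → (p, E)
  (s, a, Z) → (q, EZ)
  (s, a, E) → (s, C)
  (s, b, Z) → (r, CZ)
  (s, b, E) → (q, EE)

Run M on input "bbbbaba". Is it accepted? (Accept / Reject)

(p, bbbbaba, Z)
  read b, top Z: go to r, push CZ → (r, bbbaba, CZ)
  ε-move, top C: go to s, push E → (s, bbbaba, EZ)
  read b, top E: go to q, push EE → (q, bbaba, EEZ)
  read b, top E: go to p, push ε → (p, baba, EZ)
  read b, top E: go to q, push ε → (q, aba, Z)
  read a, top Z: go to p, push EZ → (p, ba, EZ)
  read b, top E: go to q, push ε → (q, a, Z)
  read a, top Z: go to p, push EZ → (p, ε, EZ)
All input consumed; state p ∈ F.

Accept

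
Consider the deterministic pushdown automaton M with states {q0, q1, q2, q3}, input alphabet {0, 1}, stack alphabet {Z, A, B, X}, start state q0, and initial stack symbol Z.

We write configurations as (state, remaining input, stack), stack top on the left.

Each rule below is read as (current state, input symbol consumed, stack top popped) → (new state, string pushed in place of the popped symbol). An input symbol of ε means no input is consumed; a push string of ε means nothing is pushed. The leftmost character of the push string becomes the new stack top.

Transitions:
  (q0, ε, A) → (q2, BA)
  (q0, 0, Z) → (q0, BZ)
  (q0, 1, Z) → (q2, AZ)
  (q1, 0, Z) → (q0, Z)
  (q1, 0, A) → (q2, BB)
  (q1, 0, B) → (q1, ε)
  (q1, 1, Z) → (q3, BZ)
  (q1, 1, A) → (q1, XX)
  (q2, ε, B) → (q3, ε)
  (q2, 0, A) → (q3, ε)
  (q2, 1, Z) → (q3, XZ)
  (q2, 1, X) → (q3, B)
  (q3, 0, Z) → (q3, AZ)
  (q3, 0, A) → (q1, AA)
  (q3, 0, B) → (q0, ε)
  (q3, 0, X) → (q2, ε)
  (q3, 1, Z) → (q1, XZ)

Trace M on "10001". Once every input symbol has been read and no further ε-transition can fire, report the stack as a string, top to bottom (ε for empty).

(q0, 10001, Z)
  read 1, top Z: go to q2, push AZ → (q2, 0001, AZ)
  read 0, top A: go to q3, push ε → (q3, 001, Z)
  read 0, top Z: go to q3, push AZ → (q3, 01, AZ)
  read 0, top A: go to q1, push AA → (q1, 1, AAZ)
  read 1, top A: go to q1, push XX → (q1, ε, XXAZ)
All input consumed in state q1 with stack XXAZ.

XXAZ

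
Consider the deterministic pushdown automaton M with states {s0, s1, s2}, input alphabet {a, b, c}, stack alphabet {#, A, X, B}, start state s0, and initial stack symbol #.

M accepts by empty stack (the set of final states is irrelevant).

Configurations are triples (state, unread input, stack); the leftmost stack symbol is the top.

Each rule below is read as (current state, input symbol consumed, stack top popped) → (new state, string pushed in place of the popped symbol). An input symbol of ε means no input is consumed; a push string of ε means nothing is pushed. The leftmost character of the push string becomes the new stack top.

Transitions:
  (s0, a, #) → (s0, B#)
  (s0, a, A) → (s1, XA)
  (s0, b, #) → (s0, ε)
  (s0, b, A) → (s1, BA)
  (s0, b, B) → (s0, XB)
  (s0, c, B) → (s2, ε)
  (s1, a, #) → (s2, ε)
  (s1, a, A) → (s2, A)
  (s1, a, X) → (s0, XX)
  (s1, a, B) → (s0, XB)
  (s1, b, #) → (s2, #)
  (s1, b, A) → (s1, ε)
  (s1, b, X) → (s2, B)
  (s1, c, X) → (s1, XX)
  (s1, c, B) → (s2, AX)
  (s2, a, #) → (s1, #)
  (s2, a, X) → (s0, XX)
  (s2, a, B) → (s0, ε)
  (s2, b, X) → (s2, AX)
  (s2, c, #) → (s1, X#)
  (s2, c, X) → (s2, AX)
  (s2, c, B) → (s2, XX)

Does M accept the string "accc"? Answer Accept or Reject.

Reject

(s0, accc, #)
  read a, top #: go to s0, push B# → (s0, ccc, B#)
  read c, top B: go to s2, push ε → (s2, cc, #)
  read c, top #: go to s1, push X# → (s1, c, X#)
  read c, top X: go to s1, push XX → (s1, ε, XX#)
All input consumed; stack is XX#, not empty, and no further ε-move applies.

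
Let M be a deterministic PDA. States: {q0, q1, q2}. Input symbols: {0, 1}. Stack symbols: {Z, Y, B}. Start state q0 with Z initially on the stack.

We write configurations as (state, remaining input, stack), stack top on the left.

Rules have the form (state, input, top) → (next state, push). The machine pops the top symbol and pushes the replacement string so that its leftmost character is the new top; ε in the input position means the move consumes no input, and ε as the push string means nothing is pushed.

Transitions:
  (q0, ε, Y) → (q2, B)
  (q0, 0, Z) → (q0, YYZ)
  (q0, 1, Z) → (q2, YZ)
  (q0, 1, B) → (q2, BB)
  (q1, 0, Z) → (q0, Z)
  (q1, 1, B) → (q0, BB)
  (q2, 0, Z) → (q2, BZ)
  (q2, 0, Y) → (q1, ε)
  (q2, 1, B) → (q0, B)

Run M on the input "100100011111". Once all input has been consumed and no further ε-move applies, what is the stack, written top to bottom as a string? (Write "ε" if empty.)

(q0, 100100011111, Z)
  read 1, top Z: go to q2, push YZ → (q2, 00100011111, YZ)
  read 0, top Y: go to q1, push ε → (q1, 0100011111, Z)
  read 0, top Z: go to q0, push Z → (q0, 100011111, Z)
  read 1, top Z: go to q2, push YZ → (q2, 00011111, YZ)
  read 0, top Y: go to q1, push ε → (q1, 0011111, Z)
  read 0, top Z: go to q0, push Z → (q0, 011111, Z)
  read 0, top Z: go to q0, push YYZ → (q0, 11111, YYZ)
  ε-move, top Y: go to q2, push B → (q2, 11111, BYZ)
  read 1, top B: go to q0, push B → (q0, 1111, BYZ)
  read 1, top B: go to q2, push BB → (q2, 111, BBYZ)
  read 1, top B: go to q0, push B → (q0, 11, BBYZ)
  read 1, top B: go to q2, push BB → (q2, 1, BBBYZ)
  read 1, top B: go to q0, push B → (q0, ε, BBBYZ)
All input consumed in state q0 with stack BBBYZ.

BBBYZ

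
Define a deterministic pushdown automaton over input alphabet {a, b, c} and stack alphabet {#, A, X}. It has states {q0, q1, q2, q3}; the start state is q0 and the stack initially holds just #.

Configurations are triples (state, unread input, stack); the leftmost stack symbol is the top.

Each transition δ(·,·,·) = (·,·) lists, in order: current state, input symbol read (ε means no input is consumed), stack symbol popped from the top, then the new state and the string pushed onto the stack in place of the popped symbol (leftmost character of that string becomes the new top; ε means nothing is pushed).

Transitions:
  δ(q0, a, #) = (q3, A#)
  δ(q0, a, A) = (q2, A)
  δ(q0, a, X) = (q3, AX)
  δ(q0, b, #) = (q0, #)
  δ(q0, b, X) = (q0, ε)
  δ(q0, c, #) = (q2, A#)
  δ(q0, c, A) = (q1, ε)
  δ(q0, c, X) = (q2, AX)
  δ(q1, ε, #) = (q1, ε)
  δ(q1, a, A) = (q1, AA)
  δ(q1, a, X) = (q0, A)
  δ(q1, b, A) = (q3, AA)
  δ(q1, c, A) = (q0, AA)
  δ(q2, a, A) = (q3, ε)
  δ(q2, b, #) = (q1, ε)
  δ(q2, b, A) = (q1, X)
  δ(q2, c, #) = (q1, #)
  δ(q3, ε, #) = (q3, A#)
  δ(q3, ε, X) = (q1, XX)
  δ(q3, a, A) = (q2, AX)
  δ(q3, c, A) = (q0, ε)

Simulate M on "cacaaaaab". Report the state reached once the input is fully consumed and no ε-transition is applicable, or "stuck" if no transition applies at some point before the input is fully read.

q1

(q0, cacaaaaab, #) ⊢ (q2, acaaaaab, A#) ⊢ (q3, caaaaab, #) ⊢ (q3, caaaaab, A#) ⊢ (q0, aaaaab, #) ⊢ (q3, aaaab, A#) ⊢ (q2, aaab, AX#) ⊢ (q3, aab, X#) ⊢ (q1, aab, XX#) ⊢ (q0, ab, AX#) ⊢ (q2, b, AX#) ⊢ (q1, ε, XX#)
All input consumed; M is in state q1.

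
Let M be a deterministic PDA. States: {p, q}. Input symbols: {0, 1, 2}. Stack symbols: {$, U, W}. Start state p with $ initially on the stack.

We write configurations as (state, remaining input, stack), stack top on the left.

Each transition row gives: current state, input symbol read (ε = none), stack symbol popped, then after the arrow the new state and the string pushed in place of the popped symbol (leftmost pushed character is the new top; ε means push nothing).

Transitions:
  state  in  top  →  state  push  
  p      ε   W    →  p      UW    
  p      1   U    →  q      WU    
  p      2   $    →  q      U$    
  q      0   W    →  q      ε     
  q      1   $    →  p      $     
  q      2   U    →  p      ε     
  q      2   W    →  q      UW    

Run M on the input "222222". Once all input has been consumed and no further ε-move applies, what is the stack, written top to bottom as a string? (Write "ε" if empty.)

(p, 222222, $)
  read 2, top $: go to q, push U$ → (q, 22222, U$)
  read 2, top U: go to p, push ε → (p, 2222, $)
  read 2, top $: go to q, push U$ → (q, 222, U$)
  read 2, top U: go to p, push ε → (p, 22, $)
  read 2, top $: go to q, push U$ → (q, 2, U$)
  read 2, top U: go to p, push ε → (p, ε, $)
All input consumed in state p with stack $.

$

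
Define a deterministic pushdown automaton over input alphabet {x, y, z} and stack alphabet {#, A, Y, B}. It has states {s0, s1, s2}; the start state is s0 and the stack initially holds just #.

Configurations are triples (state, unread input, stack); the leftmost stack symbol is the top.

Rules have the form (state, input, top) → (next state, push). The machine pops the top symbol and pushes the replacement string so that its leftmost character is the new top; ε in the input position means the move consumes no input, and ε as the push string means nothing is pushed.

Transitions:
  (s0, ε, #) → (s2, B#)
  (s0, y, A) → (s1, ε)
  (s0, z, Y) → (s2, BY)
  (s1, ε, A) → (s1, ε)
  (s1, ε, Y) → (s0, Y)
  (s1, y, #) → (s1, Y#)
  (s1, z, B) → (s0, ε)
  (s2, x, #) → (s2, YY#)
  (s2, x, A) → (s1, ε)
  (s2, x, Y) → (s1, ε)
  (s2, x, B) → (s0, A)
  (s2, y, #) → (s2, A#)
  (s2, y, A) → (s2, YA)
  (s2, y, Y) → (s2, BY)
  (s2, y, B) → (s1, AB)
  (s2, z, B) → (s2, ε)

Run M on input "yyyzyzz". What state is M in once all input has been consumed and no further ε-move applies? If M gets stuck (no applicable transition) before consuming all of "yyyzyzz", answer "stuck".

(s0, yyyzyzz, #) ⊢ (s2, yyyzyzz, B#) ⊢ (s1, yyzyzz, AB#) ⊢ (s1, yyzyzz, B#)
No transition for (s1, y, top B); M blocks with input yyzyzz remaining.

stuck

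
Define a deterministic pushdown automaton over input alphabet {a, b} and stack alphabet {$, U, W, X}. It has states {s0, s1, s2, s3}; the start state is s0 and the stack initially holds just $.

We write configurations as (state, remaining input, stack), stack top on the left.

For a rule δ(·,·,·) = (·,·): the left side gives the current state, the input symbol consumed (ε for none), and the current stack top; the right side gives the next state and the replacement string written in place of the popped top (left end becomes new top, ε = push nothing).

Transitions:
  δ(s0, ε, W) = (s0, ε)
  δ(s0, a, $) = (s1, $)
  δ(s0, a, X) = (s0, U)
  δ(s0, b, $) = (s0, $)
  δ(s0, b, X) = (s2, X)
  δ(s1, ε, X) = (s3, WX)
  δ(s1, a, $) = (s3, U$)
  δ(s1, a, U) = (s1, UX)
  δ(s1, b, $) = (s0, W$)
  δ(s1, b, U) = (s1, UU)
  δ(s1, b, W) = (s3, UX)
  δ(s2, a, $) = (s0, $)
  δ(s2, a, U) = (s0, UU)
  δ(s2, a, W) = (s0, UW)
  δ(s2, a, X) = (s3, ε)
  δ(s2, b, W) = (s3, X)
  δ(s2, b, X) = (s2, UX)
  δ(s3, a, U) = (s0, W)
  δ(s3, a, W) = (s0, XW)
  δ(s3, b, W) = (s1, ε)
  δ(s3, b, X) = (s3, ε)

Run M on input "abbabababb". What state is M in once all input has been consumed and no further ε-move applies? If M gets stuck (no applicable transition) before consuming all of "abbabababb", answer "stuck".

s0

(s0, abbabababb, $) ⊢ (s1, bbabababb, $) ⊢ (s0, babababb, W$) ⊢ (s0, babababb, $) ⊢ (s0, abababb, $) ⊢ (s1, bababb, $) ⊢ (s0, ababb, W$) ⊢ (s0, ababb, $) ⊢ (s1, babb, $) ⊢ (s0, abb, W$) ⊢ (s0, abb, $) ⊢ (s1, bb, $) ⊢ (s0, b, W$) ⊢ (s0, b, $) ⊢ (s0, ε, $)
All input consumed; M is in state s0.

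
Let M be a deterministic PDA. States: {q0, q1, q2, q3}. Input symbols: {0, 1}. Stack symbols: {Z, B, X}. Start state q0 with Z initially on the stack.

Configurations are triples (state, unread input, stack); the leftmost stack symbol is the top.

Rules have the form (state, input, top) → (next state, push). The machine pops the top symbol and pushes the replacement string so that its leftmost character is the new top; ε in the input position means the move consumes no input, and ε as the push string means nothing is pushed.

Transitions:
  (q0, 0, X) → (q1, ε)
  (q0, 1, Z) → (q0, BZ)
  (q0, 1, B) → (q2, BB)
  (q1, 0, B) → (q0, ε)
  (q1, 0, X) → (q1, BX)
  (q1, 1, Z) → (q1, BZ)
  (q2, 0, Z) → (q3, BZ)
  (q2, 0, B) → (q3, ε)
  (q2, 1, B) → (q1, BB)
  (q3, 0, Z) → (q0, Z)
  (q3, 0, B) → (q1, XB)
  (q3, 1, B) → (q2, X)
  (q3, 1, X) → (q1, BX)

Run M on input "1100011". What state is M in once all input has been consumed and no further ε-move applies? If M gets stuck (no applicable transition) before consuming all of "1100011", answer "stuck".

stuck

(q0, 1100011, Z) ⊢ (q0, 100011, BZ) ⊢ (q2, 00011, BBZ) ⊢ (q3, 0011, BZ) ⊢ (q1, 011, XBZ) ⊢ (q1, 11, BXBZ)
No transition for (q1, 1, top B); M blocks with input 11 remaining.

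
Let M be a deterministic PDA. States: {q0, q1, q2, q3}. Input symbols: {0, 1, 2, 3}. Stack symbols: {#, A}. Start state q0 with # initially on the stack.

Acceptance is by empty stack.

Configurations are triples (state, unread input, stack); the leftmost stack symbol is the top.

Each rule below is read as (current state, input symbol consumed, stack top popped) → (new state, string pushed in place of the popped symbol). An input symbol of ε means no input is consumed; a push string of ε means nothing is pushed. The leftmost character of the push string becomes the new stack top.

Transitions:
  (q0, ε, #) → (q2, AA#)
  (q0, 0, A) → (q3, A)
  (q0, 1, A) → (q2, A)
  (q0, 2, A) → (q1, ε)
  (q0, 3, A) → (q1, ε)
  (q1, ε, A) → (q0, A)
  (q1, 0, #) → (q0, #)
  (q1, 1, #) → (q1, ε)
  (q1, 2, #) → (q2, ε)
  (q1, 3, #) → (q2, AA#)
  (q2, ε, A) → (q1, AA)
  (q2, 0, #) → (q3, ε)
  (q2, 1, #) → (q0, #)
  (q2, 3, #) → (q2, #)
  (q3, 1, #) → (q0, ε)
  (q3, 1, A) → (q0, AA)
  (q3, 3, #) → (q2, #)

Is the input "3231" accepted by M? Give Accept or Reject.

(q0, 3231, #) ⊢ (q2, 3231, AA#) ⊢ (q1, 3231, AAA#) ⊢ (q0, 3231, AAA#) ⊢ (q1, 231, AA#) ⊢ (q0, 231, AA#) ⊢ (q1, 31, A#) ⊢ (q0, 31, A#) ⊢ (q1, 1, #) ⊢ (q1, ε, ε)
All input consumed and the stack is empty.

Accept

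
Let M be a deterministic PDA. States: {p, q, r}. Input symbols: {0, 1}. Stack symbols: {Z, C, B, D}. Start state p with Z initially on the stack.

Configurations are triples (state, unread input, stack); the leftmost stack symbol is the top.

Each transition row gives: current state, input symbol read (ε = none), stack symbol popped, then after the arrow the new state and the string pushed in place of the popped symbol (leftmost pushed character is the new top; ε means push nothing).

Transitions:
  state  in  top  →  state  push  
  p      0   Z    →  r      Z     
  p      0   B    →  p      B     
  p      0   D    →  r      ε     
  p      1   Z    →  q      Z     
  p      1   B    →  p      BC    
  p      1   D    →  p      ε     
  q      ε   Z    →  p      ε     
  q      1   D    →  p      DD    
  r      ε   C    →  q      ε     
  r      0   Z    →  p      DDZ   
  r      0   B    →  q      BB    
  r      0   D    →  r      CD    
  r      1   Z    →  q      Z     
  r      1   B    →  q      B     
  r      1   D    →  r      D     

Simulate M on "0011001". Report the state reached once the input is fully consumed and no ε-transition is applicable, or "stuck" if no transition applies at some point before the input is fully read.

p

(p, 0011001, Z) ⊢ (r, 011001, Z) ⊢ (p, 11001, DDZ) ⊢ (p, 1001, DZ) ⊢ (p, 001, Z) ⊢ (r, 01, Z) ⊢ (p, 1, DDZ) ⊢ (p, ε, DZ)
All input consumed; M is in state p.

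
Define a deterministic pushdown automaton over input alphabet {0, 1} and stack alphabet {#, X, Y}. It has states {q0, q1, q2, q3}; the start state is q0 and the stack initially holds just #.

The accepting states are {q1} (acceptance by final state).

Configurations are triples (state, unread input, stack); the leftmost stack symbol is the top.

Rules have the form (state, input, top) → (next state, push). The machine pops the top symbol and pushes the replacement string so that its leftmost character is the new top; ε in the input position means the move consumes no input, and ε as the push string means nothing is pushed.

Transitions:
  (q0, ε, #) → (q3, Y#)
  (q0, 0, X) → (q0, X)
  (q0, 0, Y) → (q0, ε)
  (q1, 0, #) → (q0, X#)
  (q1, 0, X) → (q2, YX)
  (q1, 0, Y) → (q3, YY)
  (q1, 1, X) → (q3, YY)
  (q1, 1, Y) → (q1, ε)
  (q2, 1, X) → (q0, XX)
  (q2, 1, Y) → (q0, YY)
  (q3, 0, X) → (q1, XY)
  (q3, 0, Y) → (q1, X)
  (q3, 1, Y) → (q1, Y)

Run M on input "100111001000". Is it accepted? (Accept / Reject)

(q0, 100111001000, #)
  ε-move, top #: go to q3, push Y# → (q3, 100111001000, Y#)
  read 1, top Y: go to q1, push Y → (q1, 00111001000, Y#)
  read 0, top Y: go to q3, push YY → (q3, 0111001000, YY#)
  read 0, top Y: go to q1, push X → (q1, 111001000, XY#)
  read 1, top X: go to q3, push YY → (q3, 11001000, YYY#)
  read 1, top Y: go to q1, push Y → (q1, 1001000, YYY#)
  read 1, top Y: go to q1, push ε → (q1, 001000, YY#)
  read 0, top Y: go to q3, push YY → (q3, 01000, YYY#)
  read 0, top Y: go to q1, push X → (q1, 1000, XYY#)
  read 1, top X: go to q3, push YY → (q3, 000, YYYY#)
  read 0, top Y: go to q1, push X → (q1, 00, XYYY#)
  read 0, top X: go to q2, push YX → (q2, 0, YXYYY#)
No transition applies at (q2, 0, YXYYY#); input not fully consumed.

Reject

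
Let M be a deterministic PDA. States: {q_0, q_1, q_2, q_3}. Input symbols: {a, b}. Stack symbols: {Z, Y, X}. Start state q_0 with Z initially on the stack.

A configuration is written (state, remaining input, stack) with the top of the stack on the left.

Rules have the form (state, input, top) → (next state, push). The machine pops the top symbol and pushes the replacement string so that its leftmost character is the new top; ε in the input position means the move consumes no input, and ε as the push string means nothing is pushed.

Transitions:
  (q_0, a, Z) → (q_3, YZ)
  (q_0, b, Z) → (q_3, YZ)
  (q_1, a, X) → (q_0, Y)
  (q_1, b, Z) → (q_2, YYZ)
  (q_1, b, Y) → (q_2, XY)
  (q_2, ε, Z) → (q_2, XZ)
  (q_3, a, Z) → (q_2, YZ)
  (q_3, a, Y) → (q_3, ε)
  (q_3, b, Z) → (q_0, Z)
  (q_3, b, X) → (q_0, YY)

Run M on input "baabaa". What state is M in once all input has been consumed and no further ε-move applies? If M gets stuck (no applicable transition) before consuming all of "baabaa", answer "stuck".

stuck

(q_0, baabaa, Z)
  read b, top Z: go to q_3, push YZ → (q_3, aabaa, YZ)
  read a, top Y: go to q_3, push ε → (q_3, abaa, Z)
  read a, top Z: go to q_2, push YZ → (q_2, baa, YZ)
No transition for (q_2, b, top Y); M blocks with input baa remaining.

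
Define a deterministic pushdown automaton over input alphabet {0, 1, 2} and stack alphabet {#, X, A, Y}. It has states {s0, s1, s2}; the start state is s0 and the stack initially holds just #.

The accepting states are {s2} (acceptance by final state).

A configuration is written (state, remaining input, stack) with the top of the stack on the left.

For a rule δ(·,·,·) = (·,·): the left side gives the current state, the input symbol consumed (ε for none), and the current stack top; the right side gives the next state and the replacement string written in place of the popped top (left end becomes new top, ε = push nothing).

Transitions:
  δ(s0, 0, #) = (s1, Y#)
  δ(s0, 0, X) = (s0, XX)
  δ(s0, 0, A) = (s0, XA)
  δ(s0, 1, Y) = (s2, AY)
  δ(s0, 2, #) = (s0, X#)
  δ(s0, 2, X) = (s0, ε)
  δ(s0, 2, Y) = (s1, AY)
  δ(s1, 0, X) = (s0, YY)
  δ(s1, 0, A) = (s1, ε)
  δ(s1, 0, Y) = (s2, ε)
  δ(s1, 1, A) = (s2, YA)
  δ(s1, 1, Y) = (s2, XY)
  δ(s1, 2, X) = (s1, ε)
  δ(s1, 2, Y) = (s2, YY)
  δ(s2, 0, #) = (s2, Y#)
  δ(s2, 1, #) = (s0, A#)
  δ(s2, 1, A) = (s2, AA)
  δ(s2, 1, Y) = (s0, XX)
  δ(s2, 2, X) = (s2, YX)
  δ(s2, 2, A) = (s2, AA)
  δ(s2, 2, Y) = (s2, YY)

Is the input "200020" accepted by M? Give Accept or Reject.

(s0, 200020, #) ⊢ (s0, 00020, X#) ⊢ (s0, 0020, XX#) ⊢ (s0, 020, XXX#) ⊢ (s0, 20, XXXX#) ⊢ (s0, 0, XXX#) ⊢ (s0, ε, XXXX#)
All input consumed; state s0 ∉ F and no further ε-move applies.

Reject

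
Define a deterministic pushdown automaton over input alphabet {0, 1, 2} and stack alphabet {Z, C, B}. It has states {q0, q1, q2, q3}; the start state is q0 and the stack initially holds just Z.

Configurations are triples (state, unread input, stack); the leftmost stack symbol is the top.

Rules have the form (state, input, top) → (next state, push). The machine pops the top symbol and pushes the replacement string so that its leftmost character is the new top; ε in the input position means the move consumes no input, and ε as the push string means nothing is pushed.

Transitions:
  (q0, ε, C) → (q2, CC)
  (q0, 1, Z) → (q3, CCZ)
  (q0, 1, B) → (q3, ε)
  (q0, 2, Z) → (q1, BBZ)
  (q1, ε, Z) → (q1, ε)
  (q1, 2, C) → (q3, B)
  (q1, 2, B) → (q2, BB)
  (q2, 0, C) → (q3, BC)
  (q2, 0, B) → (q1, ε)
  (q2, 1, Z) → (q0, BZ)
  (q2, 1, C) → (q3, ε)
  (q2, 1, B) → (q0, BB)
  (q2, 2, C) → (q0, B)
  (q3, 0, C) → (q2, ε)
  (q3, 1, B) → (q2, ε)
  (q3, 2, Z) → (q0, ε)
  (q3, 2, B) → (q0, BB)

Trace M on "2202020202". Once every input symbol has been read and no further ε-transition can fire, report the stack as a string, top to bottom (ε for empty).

BBBZ

(q0, 2202020202, Z)
  read 2, top Z: go to q1, push BBZ → (q1, 202020202, BBZ)
  read 2, top B: go to q2, push BB → (q2, 02020202, BBBZ)
  read 0, top B: go to q1, push ε → (q1, 2020202, BBZ)
  read 2, top B: go to q2, push BB → (q2, 020202, BBBZ)
  read 0, top B: go to q1, push ε → (q1, 20202, BBZ)
  read 2, top B: go to q2, push BB → (q2, 0202, BBBZ)
  read 0, top B: go to q1, push ε → (q1, 202, BBZ)
  read 2, top B: go to q2, push BB → (q2, 02, BBBZ)
  read 0, top B: go to q1, push ε → (q1, 2, BBZ)
  read 2, top B: go to q2, push BB → (q2, ε, BBBZ)
All input consumed in state q2 with stack BBBZ.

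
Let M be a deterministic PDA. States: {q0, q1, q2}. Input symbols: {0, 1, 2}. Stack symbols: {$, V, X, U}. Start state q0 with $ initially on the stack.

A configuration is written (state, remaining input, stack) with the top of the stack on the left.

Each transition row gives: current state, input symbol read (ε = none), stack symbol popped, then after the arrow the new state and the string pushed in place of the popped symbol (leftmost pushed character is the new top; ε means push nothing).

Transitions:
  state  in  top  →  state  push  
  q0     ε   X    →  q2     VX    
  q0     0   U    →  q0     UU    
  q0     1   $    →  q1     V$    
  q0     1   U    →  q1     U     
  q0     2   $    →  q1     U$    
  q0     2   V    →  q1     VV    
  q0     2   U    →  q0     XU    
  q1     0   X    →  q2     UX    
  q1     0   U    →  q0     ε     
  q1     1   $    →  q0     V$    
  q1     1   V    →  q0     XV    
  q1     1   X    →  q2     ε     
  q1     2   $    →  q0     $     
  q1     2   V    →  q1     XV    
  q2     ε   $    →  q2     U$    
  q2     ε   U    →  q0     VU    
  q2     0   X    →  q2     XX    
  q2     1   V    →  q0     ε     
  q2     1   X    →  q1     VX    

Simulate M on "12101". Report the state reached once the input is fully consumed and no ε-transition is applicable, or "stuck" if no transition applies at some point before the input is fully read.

stuck

(q0, 12101, $) ⊢ (q1, 2101, V$) ⊢ (q1, 101, XV$) ⊢ (q2, 01, V$)
No transition for (q2, 0, top V); M blocks with input 01 remaining.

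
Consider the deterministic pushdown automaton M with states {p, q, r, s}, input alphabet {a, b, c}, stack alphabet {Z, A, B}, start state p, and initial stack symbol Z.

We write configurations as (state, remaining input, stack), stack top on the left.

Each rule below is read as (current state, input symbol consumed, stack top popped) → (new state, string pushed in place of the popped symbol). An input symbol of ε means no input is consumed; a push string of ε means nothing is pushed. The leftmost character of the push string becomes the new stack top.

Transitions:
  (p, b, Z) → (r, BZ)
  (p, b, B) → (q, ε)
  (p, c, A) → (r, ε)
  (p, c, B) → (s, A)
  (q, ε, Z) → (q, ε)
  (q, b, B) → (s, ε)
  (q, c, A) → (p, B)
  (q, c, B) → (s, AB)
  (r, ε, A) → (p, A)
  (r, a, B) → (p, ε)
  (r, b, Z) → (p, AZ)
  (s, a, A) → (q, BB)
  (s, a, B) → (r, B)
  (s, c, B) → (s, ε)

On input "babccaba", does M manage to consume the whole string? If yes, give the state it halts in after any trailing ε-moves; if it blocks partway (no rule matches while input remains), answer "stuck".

(p, babccaba, Z)
  read b, top Z: go to r, push BZ → (r, abccaba, BZ)
  read a, top B: go to p, push ε → (p, bccaba, Z)
  read b, top Z: go to r, push BZ → (r, ccaba, BZ)
No transition for (r, c, top B); M blocks with input ccaba remaining.

stuck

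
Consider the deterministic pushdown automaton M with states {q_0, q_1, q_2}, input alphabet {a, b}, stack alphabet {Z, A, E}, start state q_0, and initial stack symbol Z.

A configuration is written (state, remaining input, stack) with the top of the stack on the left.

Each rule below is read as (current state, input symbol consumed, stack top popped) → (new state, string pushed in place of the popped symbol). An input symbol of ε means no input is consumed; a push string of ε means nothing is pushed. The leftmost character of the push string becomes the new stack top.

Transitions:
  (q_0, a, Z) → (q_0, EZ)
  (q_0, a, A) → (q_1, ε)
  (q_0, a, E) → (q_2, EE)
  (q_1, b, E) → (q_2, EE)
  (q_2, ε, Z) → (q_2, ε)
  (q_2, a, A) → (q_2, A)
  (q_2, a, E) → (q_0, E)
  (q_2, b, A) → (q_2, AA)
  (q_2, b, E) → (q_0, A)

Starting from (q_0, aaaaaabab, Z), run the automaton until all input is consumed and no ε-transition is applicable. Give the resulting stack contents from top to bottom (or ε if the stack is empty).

EEEEZ

(q_0, aaaaaabab, Z)
  read a, top Z: go to q_0, push EZ → (q_0, aaaaabab, EZ)
  read a, top E: go to q_2, push EE → (q_2, aaaabab, EEZ)
  read a, top E: go to q_0, push E → (q_0, aaabab, EEZ)
  read a, top E: go to q_2, push EE → (q_2, aabab, EEEZ)
  read a, top E: go to q_0, push E → (q_0, abab, EEEZ)
  read a, top E: go to q_2, push EE → (q_2, bab, EEEEZ)
  read b, top E: go to q_0, push A → (q_0, ab, AEEEZ)
  read a, top A: go to q_1, push ε → (q_1, b, EEEZ)
  read b, top E: go to q_2, push EE → (q_2, ε, EEEEZ)
All input consumed in state q_2 with stack EEEEZ.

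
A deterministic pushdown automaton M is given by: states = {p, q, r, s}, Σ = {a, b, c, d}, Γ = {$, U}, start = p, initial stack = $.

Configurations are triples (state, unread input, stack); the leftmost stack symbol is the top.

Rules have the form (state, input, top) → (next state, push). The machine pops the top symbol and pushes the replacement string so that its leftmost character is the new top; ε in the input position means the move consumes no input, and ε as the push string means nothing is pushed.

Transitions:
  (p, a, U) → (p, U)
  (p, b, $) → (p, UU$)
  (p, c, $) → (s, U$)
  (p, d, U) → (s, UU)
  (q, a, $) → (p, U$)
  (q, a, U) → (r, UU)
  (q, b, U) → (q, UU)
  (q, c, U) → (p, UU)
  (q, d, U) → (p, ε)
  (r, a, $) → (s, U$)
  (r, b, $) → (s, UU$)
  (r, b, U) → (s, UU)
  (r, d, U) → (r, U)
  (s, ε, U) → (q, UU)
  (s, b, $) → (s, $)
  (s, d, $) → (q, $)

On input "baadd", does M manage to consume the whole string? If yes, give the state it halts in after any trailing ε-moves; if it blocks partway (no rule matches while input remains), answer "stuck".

p

(p, baadd, $)
  read b, top $: go to p, push UU$ → (p, aadd, UU$)
  read a, top U: go to p, push U → (p, add, UU$)
  read a, top U: go to p, push U → (p, dd, UU$)
  read d, top U: go to s, push UU → (s, d, UUU$)
  ε-move, top U: go to q, push UU → (q, d, UUUU$)
  read d, top U: go to p, push ε → (p, ε, UUU$)
All input consumed; M is in state p.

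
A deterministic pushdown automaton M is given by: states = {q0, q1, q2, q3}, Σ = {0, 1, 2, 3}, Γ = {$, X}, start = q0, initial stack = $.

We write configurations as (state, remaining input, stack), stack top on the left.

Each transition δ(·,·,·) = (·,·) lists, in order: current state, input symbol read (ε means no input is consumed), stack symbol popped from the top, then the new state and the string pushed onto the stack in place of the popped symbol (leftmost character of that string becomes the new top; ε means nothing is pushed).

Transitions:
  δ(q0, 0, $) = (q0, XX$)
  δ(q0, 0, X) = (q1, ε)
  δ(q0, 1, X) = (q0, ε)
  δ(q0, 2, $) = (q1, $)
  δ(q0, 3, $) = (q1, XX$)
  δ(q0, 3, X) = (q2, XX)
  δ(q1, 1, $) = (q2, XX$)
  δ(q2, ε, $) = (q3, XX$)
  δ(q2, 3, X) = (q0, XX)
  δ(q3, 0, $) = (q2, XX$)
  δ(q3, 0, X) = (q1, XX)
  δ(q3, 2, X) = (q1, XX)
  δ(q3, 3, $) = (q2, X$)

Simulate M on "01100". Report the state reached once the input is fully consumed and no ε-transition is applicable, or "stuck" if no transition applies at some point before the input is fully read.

(q0, 01100, $)
  read 0, top $: go to q0, push XX$ → (q0, 1100, XX$)
  read 1, top X: go to q0, push ε → (q0, 100, X$)
  read 1, top X: go to q0, push ε → (q0, 00, $)
  read 0, top $: go to q0, push XX$ → (q0, 0, XX$)
  read 0, top X: go to q1, push ε → (q1, ε, X$)
All input consumed; M is in state q1.

q1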